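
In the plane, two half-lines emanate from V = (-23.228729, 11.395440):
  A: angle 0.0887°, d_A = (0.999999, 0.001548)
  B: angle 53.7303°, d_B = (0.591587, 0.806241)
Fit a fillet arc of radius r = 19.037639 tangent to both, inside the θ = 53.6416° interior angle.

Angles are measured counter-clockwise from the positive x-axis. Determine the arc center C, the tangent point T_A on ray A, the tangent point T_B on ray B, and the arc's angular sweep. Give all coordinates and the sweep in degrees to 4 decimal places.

bisector direction at 26.9095° = (0.891723,0.452583)
center distance |VC| = r/sin(θ/2) = 19.037639/sin(26.8208°) = 42.193204
C = V + |VC|·bis = (14.3959,30.4913)
T_A = V + ((C−V)·d_A)·d_A = V + 37.6541·d_A = (14.4254,11.4537)
T_B = V + ((C−V)·d_B)·d_B = V + 37.6541·d_B = (-0.9530,41.7538)
sweep = 180° − θ = 126.3584°

center=(14.3959,30.4913) T_A=(14.4254,11.4537) T_B=(-0.9530,41.7538) sweep=126.3584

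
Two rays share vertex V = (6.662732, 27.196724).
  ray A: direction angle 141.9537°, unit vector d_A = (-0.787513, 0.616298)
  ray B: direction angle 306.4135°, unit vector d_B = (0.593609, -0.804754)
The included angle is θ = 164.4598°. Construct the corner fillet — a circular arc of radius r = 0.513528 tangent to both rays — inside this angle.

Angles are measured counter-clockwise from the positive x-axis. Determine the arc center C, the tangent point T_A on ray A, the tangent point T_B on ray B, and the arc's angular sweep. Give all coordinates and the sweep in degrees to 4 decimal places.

center=(6.2911,26.8355) T_A=(6.6075,27.2399) T_B=(6.7043,27.1403) sweep=15.5402

bisector direction at 224.1836° = (-0.717110,-0.696960)
center distance |VC| = r/sin(θ/2) = 0.513528/sin(82.2299°) = 0.518287
C = V + |VC|·bis = (6.2911,26.8355)
T_A = V + ((C−V)·d_A)·d_A = V + 0.0701·d_A = (6.6075,27.2399)
T_B = V + ((C−V)·d_B)·d_B = V + 0.0701·d_B = (6.7043,27.1403)
sweep = 180° − θ = 15.5402°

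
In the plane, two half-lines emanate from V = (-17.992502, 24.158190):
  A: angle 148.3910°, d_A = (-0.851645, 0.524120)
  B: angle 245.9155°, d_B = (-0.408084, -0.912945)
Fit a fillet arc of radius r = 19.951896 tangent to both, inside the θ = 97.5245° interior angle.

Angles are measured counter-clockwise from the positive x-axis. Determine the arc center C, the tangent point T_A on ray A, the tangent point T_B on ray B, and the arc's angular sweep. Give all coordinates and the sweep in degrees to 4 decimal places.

center=(-43.3448,16.3330) T_A=(-32.8876,33.3249) T_B=(-25.1298,8.1910) sweep=82.4755

bisector direction at 197.1533° = (-0.955519,-0.294929)
center distance |VC| = r/sin(θ/2) = 19.951896/sin(48.7623°) = 26.532455
C = V + |VC|·bis = (-43.3448,16.3330)
T_A = V + ((C−V)·d_A)·d_A = V + 17.4898·d_A = (-32.8876,33.3249)
T_B = V + ((C−V)·d_B)·d_B = V + 17.4898·d_B = (-25.1298,8.1910)
sweep = 180° − θ = 82.4755°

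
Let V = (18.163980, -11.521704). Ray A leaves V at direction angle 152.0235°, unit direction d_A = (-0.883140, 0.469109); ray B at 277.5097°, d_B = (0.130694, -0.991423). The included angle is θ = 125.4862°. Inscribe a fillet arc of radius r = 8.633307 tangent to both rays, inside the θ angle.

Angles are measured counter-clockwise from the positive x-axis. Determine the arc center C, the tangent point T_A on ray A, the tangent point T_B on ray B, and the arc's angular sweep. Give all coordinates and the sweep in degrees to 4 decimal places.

center=(10.1860,-17.0596) T_A=(14.2360,-9.4352) T_B=(18.7453,-15.9313) sweep=54.5138

bisector direction at 214.7666° = (-0.821482,-0.570235)
center distance |VC| = r/sin(θ/2) = 8.633307/sin(62.7431°) = 9.711672
C = V + |VC|·bis = (10.1860,-17.0596)
T_A = V + ((C−V)·d_A)·d_A = V + 4.4478·d_A = (14.2360,-9.4352)
T_B = V + ((C−V)·d_B)·d_B = V + 4.4478·d_B = (18.7453,-15.9313)
sweep = 180° − θ = 54.5138°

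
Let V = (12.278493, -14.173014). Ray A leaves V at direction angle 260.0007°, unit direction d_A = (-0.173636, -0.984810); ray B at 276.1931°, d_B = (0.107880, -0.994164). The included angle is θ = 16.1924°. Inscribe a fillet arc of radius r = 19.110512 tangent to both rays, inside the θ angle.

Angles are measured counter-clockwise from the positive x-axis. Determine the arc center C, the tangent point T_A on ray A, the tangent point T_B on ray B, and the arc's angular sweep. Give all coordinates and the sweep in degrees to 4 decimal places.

bisector direction at 268.0969° = (-0.033209,-0.999448)
center distance |VC| = r/sin(θ/2) = 19.110512/sin(8.0962°) = 135.693787
C = V + |VC|·bis = (7.7722,-149.7920)
T_A = V + ((C−V)·d_A)·d_A = V + 134.3413·d_A = (-11.0480,-146.4737)
T_B = V + ((C−V)·d_B)·d_B = V + 134.3413·d_B = (26.7712,-147.7303)
sweep = 180° − θ = 163.8076°

center=(7.7722,-149.7920) T_A=(-11.0480,-146.4737) T_B=(26.7712,-147.7303) sweep=163.8076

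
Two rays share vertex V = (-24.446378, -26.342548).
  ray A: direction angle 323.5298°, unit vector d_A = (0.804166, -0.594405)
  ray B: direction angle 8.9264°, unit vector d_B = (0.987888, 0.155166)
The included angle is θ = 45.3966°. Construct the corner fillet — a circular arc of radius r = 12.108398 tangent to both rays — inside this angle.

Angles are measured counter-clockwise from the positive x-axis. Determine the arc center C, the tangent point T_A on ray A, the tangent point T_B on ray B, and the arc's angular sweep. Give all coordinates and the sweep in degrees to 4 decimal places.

bisector direction at 346.2281° = (0.971251,-0.238057)
center distance |VC| = r/sin(θ/2) = 12.108398/sin(22.6983°) = 31.378770
C = V + |VC|·bis = (6.0303,-33.8125)
T_A = V + ((C−V)·d_A)·d_A = V + 28.9485·d_A = (-1.1670,-43.5497)
T_B = V + ((C−V)·d_B)·d_B = V + 28.9485·d_B = (4.1515,-21.8507)
sweep = 180° − θ = 134.6034°

center=(6.0303,-33.8125) T_A=(-1.1670,-43.5497) T_B=(4.1515,-21.8507) sweep=134.6034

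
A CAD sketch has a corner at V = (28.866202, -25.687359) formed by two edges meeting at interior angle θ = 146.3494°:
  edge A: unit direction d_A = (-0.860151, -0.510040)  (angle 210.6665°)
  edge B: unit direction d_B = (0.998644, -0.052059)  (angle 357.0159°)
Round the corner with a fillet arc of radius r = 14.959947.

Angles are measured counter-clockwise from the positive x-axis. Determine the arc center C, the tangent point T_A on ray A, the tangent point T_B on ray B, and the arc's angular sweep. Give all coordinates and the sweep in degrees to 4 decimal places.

bisector direction at 283.8412° = (0.239232,-0.970963)
center distance |VC| = r/sin(θ/2) = 14.959947/sin(73.1747°) = 15.628997
C = V + |VC|·bis = (32.6052,-40.8625)
T_A = V + ((C−V)·d_A)·d_A = V + 4.5239·d_A = (24.9750,-27.9947)
T_B = V + ((C−V)·d_B)·d_B = V + 4.5239·d_B = (33.3840,-25.9229)
sweep = 180° − θ = 33.6506°

center=(32.6052,-40.8625) T_A=(24.9750,-27.9947) T_B=(33.3840,-25.9229) sweep=33.6506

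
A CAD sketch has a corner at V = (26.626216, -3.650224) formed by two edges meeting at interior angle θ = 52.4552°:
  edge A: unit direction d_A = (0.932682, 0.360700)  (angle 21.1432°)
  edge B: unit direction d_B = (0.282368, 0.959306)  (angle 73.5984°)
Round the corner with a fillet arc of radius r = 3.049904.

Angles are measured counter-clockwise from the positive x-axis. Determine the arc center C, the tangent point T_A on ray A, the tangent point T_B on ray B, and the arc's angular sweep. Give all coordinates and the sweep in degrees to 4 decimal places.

center=(31.3001,1.4274) T_A=(32.4002,-1.4172) T_B=(28.3743,2.2885) sweep=127.5448

bisector direction at 47.3708° = (0.677251,0.735752)
center distance |VC| = r/sin(θ/2) = 3.049904/sin(26.2276°) = 6.901203
C = V + |VC|·bis = (31.3001,1.4274)
T_A = V + ((C−V)·d_A)·d_A = V + 6.1907·d_A = (32.4002,-1.4172)
T_B = V + ((C−V)·d_B)·d_B = V + 6.1907·d_B = (28.3743,2.2885)
sweep = 180° − θ = 127.5448°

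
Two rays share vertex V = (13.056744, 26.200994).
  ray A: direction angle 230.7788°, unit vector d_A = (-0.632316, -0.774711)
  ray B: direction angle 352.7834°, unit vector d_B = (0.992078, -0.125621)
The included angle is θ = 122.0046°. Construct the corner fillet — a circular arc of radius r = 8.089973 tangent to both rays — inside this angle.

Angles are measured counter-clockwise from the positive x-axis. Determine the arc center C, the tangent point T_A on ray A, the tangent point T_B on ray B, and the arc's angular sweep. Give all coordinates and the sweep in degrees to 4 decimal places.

center=(16.4889,17.6118) T_A=(10.2215,22.7273) T_B=(17.5051,25.6377) sweep=57.9954

bisector direction at 291.7811° = (0.371062,-0.928608)
center distance |VC| = r/sin(θ/2) = 8.089973/sin(61.0023°) = 9.249498
C = V + |VC|·bis = (16.4889,17.6118)
T_A = V + ((C−V)·d_A)·d_A = V + 4.4839·d_A = (10.2215,22.7273)
T_B = V + ((C−V)·d_B)·d_B = V + 4.4839·d_B = (17.5051,25.6377)
sweep = 180° − θ = 57.9954°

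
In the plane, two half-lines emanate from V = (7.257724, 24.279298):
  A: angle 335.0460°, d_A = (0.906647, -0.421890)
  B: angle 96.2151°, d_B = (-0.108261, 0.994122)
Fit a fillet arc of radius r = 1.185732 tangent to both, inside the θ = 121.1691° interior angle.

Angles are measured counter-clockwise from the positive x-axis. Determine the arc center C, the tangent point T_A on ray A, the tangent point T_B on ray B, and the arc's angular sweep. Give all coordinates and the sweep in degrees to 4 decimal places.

bisector direction at 35.6305° = (0.812790,0.582556)
center distance |VC| = r/sin(θ/2) = 1.185732/sin(60.5846°) = 1.361218
C = V + |VC|·bis = (8.3641,25.0723)
T_A = V + ((C−V)·d_A)·d_A = V + 0.6685·d_A = (7.8639,23.9972)
T_B = V + ((C−V)·d_B)·d_B = V + 0.6685·d_B = (7.1853,24.9439)
sweep = 180° − θ = 58.8309°

center=(8.3641,25.0723) T_A=(7.8639,23.9972) T_B=(7.1853,24.9439) sweep=58.8309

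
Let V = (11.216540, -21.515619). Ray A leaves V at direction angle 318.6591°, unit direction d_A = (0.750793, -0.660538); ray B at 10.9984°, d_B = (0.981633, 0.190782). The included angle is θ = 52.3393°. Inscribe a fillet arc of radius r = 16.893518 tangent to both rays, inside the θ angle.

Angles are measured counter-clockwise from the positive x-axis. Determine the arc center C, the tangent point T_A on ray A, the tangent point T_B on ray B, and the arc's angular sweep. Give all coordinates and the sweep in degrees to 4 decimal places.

bisector direction at 344.8288° = (0.965148,-0.261705)
center distance |VC| = r/sin(θ/2) = 16.893518/sin(26.1697°) = 38.304647
C = V + |VC|·bis = (48.1862,-31.5401)
T_A = V + ((C−V)·d_A)·d_A = V + 34.3781·d_A = (37.0274,-44.2237)
T_B = V + ((C−V)·d_B)·d_B = V + 34.3781·d_B = (44.9632,-14.9569)
sweep = 180° − θ = 127.6607°

center=(48.1862,-31.5401) T_A=(37.0274,-44.2237) T_B=(44.9632,-14.9569) sweep=127.6607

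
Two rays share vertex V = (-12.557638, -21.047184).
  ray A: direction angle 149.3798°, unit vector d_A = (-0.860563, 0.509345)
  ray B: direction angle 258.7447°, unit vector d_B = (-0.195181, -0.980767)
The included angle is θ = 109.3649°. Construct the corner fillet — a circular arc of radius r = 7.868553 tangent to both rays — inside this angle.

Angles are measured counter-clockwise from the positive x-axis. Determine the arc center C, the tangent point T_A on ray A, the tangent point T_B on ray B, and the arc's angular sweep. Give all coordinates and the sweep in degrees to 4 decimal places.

bisector direction at 204.0623° = (-0.913103,-0.407729)
center distance |VC| = r/sin(θ/2) = 7.868553/sin(54.6825°) = 9.643301
C = V + |VC|·bis = (-21.3630,-24.9790)
T_A = V + ((C−V)·d_A)·d_A = V + 5.5749·d_A = (-17.3552,-18.2077)
T_B = V + ((C−V)·d_B)·d_B = V + 5.5749·d_B = (-13.6457,-26.5148)
sweep = 180° − θ = 70.6351°

center=(-21.3630,-24.9790) T_A=(-17.3552,-18.2077) T_B=(-13.6457,-26.5148) sweep=70.6351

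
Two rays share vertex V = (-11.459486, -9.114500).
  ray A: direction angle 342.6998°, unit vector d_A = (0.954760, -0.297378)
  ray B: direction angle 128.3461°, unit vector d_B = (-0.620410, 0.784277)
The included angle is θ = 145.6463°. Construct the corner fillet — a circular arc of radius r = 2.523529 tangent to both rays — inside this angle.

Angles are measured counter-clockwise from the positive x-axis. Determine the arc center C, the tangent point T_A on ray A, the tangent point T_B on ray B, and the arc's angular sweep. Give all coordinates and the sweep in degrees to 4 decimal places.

center=(-9.9643,-6.9371) T_A=(-10.7147,-9.3465) T_B=(-11.9434,-8.5027) sweep=34.3537

bisector direction at 55.5229° = (0.566076,0.824353)
center distance |VC| = r/sin(θ/2) = 2.523529/sin(72.8231°) = 2.641339
C = V + |VC|·bis = (-9.9643,-6.9371)
T_A = V + ((C−V)·d_A)·d_A = V + 0.7800·d_A = (-10.7147,-9.3465)
T_B = V + ((C−V)·d_B)·d_B = V + 0.7800·d_B = (-11.9434,-8.5027)
sweep = 180° − θ = 34.3537°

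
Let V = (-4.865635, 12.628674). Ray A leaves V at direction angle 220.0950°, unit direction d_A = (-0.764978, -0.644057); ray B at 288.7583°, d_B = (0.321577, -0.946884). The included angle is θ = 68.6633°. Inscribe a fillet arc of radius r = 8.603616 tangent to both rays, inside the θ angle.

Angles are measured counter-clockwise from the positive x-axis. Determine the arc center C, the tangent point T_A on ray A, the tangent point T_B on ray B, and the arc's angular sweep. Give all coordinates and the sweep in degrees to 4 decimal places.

center=(-8.9612,-2.0664) T_A=(-14.5024,4.5152) T_B=(-0.8146,0.7003) sweep=111.3367

bisector direction at 254.4266° = (-0.268472,-0.963288)
center distance |VC| = r/sin(θ/2) = 8.603616/sin(34.3317°) = 15.255117
C = V + |VC|·bis = (-8.9612,-2.0664)
T_A = V + ((C−V)·d_A)·d_A = V + 12.5975·d_A = (-14.5024,4.5152)
T_B = V + ((C−V)·d_B)·d_B = V + 12.5975·d_B = (-0.8146,0.7003)
sweep = 180° − θ = 111.3367°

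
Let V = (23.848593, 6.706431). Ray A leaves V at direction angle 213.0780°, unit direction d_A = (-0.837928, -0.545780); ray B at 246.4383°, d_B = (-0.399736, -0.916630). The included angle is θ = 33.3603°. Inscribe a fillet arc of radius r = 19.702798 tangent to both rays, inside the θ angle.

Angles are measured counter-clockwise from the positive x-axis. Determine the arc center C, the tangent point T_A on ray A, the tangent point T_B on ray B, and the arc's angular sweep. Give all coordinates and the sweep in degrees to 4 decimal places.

center=(-20.4965,-45.6912) T_A=(-31.2499,-29.1817) T_B=(-2.4363,-53.5671) sweep=146.6397

bisector direction at 229.7582° = (-0.646015,-0.763324)
center distance |VC| = r/sin(θ/2) = 19.702798/sin(16.6802°) = 68.644008
C = V + |VC|·bis = (-20.4965,-45.6912)
T_A = V + ((C−V)·d_A)·d_A = V + 65.7556·d_A = (-31.2499,-29.1817)
T_B = V + ((C−V)·d_B)·d_B = V + 65.7556·d_B = (-2.4363,-53.5671)
sweep = 180° − θ = 146.6397°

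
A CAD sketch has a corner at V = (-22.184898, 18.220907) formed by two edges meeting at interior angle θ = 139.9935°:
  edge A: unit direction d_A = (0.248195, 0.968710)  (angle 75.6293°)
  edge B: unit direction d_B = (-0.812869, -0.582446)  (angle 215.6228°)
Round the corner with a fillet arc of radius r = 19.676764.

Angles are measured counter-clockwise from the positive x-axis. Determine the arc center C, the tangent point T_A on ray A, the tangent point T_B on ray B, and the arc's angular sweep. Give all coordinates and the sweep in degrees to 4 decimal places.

bisector direction at 145.6260° = (-0.825370,0.564592)
center distance |VC| = r/sin(θ/2) = 19.676764/sin(69.9968°) = 20.940007
C = V + |VC|·bis = (-39.4682,30.0435)
T_A = V + ((C−V)·d_A)·d_A = V + 7.1630·d_A = (-20.4071,25.1598)
T_B = V + ((C−V)·d_B)·d_B = V + 7.1630·d_B = (-28.0075,14.0488)
sweep = 180° − θ = 40.0065°

center=(-39.4682,30.0435) T_A=(-20.4071,25.1598) T_B=(-28.0075,14.0488) sweep=40.0065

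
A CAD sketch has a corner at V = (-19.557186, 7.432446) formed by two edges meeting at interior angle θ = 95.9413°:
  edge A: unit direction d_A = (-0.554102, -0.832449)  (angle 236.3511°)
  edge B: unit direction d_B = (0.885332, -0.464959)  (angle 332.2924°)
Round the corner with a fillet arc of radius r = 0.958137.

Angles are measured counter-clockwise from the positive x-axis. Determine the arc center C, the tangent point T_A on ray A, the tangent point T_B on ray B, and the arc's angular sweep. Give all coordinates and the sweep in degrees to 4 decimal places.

bisector direction at 284.3218° = (0.247367,-0.968922)
center distance |VC| = r/sin(θ/2) = 0.958137/sin(47.9706°) = 1.289896
C = V + |VC|·bis = (-19.2381,6.1826)
T_A = V + ((C−V)·d_A)·d_A = V + 0.8636·d_A = (-20.0357,6.7135)
T_B = V + ((C−V)·d_B)·d_B = V + 0.8636·d_B = (-18.7926,7.0309)
sweep = 180° − θ = 84.0587°

center=(-19.2381,6.1826) T_A=(-20.0357,6.7135) T_B=(-18.7926,7.0309) sweep=84.0587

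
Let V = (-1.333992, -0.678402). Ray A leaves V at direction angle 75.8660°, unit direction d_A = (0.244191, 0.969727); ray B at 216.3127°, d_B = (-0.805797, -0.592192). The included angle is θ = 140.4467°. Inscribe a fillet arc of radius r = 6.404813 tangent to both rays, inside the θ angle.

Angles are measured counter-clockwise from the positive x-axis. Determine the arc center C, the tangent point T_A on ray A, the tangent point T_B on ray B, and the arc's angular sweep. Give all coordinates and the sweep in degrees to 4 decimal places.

bisector direction at 146.0893° = (-0.829909,0.557899)
center distance |VC| = r/sin(θ/2) = 6.404813/sin(70.2233°) = 6.806254
C = V + |VC|·bis = (-6.9826,3.1188)
T_A = V + ((C−V)·d_A)·d_A = V + 2.3029·d_A = (-0.7716,1.5548)
T_B = V + ((C−V)·d_B)·d_B = V + 2.3029·d_B = (-3.1897,-2.0422)
sweep = 180° − θ = 39.5533°

center=(-6.9826,3.1188) T_A=(-0.7716,1.5548) T_B=(-3.1897,-2.0422) sweep=39.5533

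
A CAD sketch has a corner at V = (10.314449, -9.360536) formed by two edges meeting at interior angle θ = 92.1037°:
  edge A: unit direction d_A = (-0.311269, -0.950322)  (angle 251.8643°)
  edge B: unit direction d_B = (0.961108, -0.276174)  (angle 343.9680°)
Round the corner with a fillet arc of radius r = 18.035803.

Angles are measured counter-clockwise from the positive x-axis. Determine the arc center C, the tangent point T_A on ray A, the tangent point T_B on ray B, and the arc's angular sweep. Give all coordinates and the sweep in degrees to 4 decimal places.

bisector direction at 297.9162° = (0.468179,-0.883634)
center distance |VC| = r/sin(θ/2) = 18.035803/sin(46.0519°) = 25.050835
C = V + |VC|·bis = (22.0427,-31.4963)
T_A = V + ((C−V)·d_A)·d_A = V + 17.3855·d_A = (4.9029,-25.8823)
T_B = V + ((C−V)·d_B)·d_B = V + 17.3855·d_B = (27.0237,-14.1620)
sweep = 180° − θ = 87.8963°

center=(22.0427,-31.4963) T_A=(4.9029,-25.8823) T_B=(27.0237,-14.1620) sweep=87.8963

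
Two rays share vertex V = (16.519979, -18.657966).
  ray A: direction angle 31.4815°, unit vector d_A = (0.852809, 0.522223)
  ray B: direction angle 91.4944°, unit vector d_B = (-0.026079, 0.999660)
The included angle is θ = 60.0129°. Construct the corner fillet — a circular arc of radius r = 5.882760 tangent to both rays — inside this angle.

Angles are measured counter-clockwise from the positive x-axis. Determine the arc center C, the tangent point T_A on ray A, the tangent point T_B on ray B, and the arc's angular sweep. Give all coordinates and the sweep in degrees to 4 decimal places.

center=(22.1351,-8.3214) T_A=(25.2072,-13.3383) T_B=(16.2543,-8.4748) sweep=119.9871

bisector direction at 61.4880° = (0.477344,0.878717)
center distance |VC| = r/sin(θ/2) = 5.882760/sin(30.0065°) = 11.763226
C = V + |VC|·bis = (22.1351,-8.3214)
T_A = V + ((C−V)·d_A)·d_A = V + 10.1866·d_A = (25.2072,-13.3383)
T_B = V + ((C−V)·d_B)·d_B = V + 10.1866·d_B = (16.2543,-8.4748)
sweep = 180° − θ = 119.9871°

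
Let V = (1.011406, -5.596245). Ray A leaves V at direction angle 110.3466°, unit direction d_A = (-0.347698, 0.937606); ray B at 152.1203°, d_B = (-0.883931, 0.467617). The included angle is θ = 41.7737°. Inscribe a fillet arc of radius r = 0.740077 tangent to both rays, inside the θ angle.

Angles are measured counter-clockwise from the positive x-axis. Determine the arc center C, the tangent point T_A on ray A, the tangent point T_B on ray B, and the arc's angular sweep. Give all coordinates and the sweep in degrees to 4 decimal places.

center=(-0.3568,-4.0352) T_A=(0.3371,-3.7778) T_B=(-0.7029,-4.6893) sweep=138.2263

bisector direction at 131.2334° = (-0.659129,0.752030)
center distance |VC| = r/sin(θ/2) = 0.740077/sin(20.8868°) = 2.075815
C = V + |VC|·bis = (-0.3568,-4.0352)
T_A = V + ((C−V)·d_A)·d_A = V + 1.9394·d_A = (0.3371,-3.7778)
T_B = V + ((C−V)·d_B)·d_B = V + 1.9394·d_B = (-0.7029,-4.6893)
sweep = 180° − θ = 138.2263°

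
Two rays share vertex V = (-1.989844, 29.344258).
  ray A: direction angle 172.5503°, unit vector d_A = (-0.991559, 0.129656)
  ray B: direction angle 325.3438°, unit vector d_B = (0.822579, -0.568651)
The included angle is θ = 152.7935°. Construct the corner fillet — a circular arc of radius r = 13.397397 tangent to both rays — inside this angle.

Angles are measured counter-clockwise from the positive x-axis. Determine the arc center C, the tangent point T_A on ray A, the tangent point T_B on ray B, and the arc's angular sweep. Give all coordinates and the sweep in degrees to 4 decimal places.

center=(-6.9415,16.4803) T_A=(-5.2045,29.7646) T_B=(0.6769,27.5007) sweep=27.2065

bisector direction at 248.9471° = (-0.359231,-0.933249)
center distance |VC| = r/sin(θ/2) = 13.397397/sin(76.3967°) = 13.784072
C = V + |VC|·bis = (-6.9415,16.4803)
T_A = V + ((C−V)·d_A)·d_A = V + 3.2420·d_A = (-5.2045,29.7646)
T_B = V + ((C−V)·d_B)·d_B = V + 3.2420·d_B = (0.6769,27.5007)
sweep = 180° − θ = 27.2065°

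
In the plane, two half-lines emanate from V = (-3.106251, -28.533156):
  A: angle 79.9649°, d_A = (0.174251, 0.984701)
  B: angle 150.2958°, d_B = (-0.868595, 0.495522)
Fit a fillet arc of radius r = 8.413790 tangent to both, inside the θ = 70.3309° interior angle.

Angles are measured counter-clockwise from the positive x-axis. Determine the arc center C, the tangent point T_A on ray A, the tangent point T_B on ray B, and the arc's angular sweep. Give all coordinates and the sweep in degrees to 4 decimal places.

bisector direction at 115.1303° = (-0.424679,0.905344)
center distance |VC| = r/sin(θ/2) = 8.413790/sin(35.1654°) = 14.608810
C = V + |VC|·bis = (-9.3103,-15.3072)
T_A = V + ((C−V)·d_A)·d_A = V + 11.9426·d_A = (-1.0252,-16.7733)
T_B = V + ((C−V)·d_B)·d_B = V + 11.9426·d_B = (-13.4795,-22.6153)
sweep = 180° − θ = 109.6691°

center=(-9.3103,-15.3072) T_A=(-1.0252,-16.7733) T_B=(-13.4795,-22.6153) sweep=109.6691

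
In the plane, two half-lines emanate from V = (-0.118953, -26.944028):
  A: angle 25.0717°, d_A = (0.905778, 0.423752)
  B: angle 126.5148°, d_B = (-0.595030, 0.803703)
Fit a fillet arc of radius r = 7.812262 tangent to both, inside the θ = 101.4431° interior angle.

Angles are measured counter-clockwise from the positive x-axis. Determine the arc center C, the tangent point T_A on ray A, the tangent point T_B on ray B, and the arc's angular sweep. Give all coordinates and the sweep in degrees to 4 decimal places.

bisector direction at 75.7933° = (0.245422,0.969416)
center distance |VC| = r/sin(θ/2) = 7.812262/sin(50.7216°) = 10.092340
C = V + |VC|·bis = (2.3579,-17.1603)
T_A = V + ((C−V)·d_A)·d_A = V + 6.3894·d_A = (5.6684,-24.2365)
T_B = V + ((C−V)·d_B)·d_B = V + 6.3894·d_B = (-3.9208,-21.8089)
sweep = 180° − θ = 78.5569°

center=(2.3579,-17.1603) T_A=(5.6684,-24.2365) T_B=(-3.9208,-21.8089) sweep=78.5569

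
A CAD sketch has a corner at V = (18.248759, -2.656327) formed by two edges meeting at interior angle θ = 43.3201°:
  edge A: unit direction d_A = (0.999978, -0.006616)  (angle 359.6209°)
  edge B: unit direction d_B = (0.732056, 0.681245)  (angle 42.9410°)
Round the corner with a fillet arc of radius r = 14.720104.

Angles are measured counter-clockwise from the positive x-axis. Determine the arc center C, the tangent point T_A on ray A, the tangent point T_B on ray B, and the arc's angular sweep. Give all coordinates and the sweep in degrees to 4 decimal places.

bisector direction at 21.2810° = (0.931812,0.362941)
center distance |VC| = r/sin(θ/2) = 14.720104/sin(21.6600°) = 39.881200
C = V + |VC|·bis = (55.4105,11.8182)
T_A = V + ((C−V)·d_A)·d_A = V + 37.0652·d_A = (55.3131,-2.9016)
T_B = V + ((C−V)·d_B)·d_B = V + 37.0652·d_B = (45.3825,22.5941)
sweep = 180° − θ = 136.6799°

center=(55.4105,11.8182) T_A=(55.3131,-2.9016) T_B=(45.3825,22.5941) sweep=136.6799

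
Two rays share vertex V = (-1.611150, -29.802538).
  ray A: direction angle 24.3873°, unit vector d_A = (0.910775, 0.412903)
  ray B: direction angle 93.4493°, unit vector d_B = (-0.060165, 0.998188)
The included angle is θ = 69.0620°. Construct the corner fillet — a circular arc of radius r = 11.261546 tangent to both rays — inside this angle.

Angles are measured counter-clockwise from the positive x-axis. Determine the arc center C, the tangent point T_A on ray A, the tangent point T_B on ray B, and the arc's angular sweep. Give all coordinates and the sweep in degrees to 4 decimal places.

center=(8.6453,-12.7880) T_A=(13.2952,-23.0447) T_B=(-2.5959,-13.4655) sweep=110.9380

bisector direction at 58.9183° = (0.516260,0.856432)
center distance |VC| = r/sin(θ/2) = 11.261546/sin(34.5310°) = 19.866817
C = V + |VC|·bis = (8.6453,-12.7880)
T_A = V + ((C−V)·d_A)·d_A = V + 16.3667·d_A = (13.2952,-23.0447)
T_B = V + ((C−V)·d_B)·d_B = V + 16.3667·d_B = (-2.5959,-13.4655)
sweep = 180° − θ = 110.9380°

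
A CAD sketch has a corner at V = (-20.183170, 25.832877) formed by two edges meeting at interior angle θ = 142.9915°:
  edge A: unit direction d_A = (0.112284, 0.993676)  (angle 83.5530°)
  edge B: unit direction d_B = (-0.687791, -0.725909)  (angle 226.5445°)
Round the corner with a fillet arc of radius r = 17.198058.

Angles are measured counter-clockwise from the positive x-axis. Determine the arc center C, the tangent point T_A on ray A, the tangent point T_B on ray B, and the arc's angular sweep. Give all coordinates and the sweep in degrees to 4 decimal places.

center=(-36.6262,33.4834) T_A=(-19.5369,31.5523) T_B=(-24.1420,21.6547) sweep=37.0085

bisector direction at 155.0488° = (-0.906667,0.421847)
center distance |VC| = r/sin(θ/2) = 17.198058/sin(71.4958°) = 18.135670
C = V + |VC|·bis = (-36.6262,33.4834)
T_A = V + ((C−V)·d_A)·d_A = V + 5.7558·d_A = (-19.5369,31.5523)
T_B = V + ((C−V)·d_B)·d_B = V + 5.7558·d_B = (-24.1420,21.6547)
sweep = 180° − θ = 37.0085°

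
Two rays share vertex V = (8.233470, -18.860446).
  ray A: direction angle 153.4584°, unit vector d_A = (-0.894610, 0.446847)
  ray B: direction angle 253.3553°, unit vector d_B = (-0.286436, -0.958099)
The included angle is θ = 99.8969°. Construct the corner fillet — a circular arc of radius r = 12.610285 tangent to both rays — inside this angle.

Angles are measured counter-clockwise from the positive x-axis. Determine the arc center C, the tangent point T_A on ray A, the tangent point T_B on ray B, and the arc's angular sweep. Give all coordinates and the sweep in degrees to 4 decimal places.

center=(-6.8848,-25.4049) T_A=(-1.2500,-14.1236) T_B=(5.1971,-29.0169) sweep=80.1031

bisector direction at 203.4069° = (-0.917707,-0.397258)
center distance |VC| = r/sin(θ/2) = 12.610285/sin(49.9485°) = 16.474002
C = V + |VC|·bis = (-6.8848,-25.4049)
T_A = V + ((C−V)·d_A)·d_A = V + 10.6006·d_A = (-1.2500,-14.1236)
T_B = V + ((C−V)·d_B)·d_B = V + 10.6006·d_B = (5.1971,-29.0169)
sweep = 180° − θ = 80.1031°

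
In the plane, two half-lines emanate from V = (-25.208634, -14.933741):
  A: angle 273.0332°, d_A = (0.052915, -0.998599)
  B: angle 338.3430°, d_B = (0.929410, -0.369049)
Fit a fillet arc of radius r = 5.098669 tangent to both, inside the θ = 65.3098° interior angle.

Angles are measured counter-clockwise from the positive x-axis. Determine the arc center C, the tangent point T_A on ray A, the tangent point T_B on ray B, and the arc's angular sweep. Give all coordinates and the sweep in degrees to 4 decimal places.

bisector direction at 305.6881° = (0.583373,-0.812205)
center distance |VC| = r/sin(θ/2) = 5.098669/sin(32.6549°) = 9.449368
C = V + |VC|·bis = (-19.6961,-22.6086)
T_A = V + ((C−V)·d_A)·d_A = V + 7.9558·d_A = (-24.7877,-22.8784)
T_B = V + ((C−V)·d_B)·d_B = V + 7.9558·d_B = (-17.8145,-17.8698)
sweep = 180° − θ = 114.6902°

center=(-19.6961,-22.6086) T_A=(-24.7877,-22.8784) T_B=(-17.8145,-17.8698) sweep=114.6902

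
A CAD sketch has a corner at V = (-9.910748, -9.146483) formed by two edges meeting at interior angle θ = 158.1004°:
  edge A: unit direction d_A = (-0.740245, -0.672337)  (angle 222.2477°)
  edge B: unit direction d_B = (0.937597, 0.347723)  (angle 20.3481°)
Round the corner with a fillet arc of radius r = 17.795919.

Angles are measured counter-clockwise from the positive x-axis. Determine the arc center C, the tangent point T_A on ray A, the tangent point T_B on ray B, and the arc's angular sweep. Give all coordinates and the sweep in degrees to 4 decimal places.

bisector direction at 301.2979° = (0.519488,-0.854478)
center distance |VC| = r/sin(θ/2) = 17.795919/sin(79.0502°) = 18.125920
C = V + |VC|·bis = (-0.4946,-24.6347)
T_A = V + ((C−V)·d_A)·d_A = V + 3.4430·d_A = (-12.4594,-11.4613)
T_B = V + ((C−V)·d_B)·d_B = V + 3.4430·d_B = (-6.6826,-7.9493)
sweep = 180° − θ = 21.8996°

center=(-0.4946,-24.6347) T_A=(-12.4594,-11.4613) T_B=(-6.6826,-7.9493) sweep=21.8996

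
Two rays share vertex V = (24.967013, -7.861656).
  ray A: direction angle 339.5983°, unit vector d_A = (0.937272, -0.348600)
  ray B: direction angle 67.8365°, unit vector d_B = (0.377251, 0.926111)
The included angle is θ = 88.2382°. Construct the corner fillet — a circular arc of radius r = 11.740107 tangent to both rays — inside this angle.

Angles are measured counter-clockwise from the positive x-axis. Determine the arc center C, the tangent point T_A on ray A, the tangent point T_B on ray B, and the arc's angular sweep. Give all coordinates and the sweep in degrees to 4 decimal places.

bisector direction at 23.7174° = (0.915540,0.402226)
center distance |VC| = r/sin(θ/2) = 11.740107/sin(44.1191°) = 16.864283
C = V + |VC|·bis = (40.4069,-1.0784)
T_A = V + ((C−V)·d_A)·d_A = V + 12.1068·d_A = (36.3143,-12.0821)
T_B = V + ((C−V)·d_B)·d_B = V + 12.1068·d_B = (29.5343,3.3506)
sweep = 180° − θ = 91.7618°

center=(40.4069,-1.0784) T_A=(36.3143,-12.0821) T_B=(29.5343,3.3506) sweep=91.7618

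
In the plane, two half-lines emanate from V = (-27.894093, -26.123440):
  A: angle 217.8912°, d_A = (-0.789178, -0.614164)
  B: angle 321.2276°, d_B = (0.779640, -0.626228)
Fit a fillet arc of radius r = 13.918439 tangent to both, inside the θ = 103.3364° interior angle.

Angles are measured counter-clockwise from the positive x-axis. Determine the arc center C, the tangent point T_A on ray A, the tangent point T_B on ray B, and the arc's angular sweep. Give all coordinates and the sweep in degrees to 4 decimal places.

bisector direction at 269.5594° = (-0.007690,-0.999970)
center distance |VC| = r/sin(θ/2) = 13.918439/sin(51.6682°) = 17.743328
C = V + |VC|·bis = (-28.0305,-43.8662)
T_A = V + ((C−V)·d_A)·d_A = V + 11.0047·d_A = (-36.5787,-32.8821)
T_B = V + ((C−V)·d_B)·d_B = V + 11.0047·d_B = (-19.3144,-33.0149)
sweep = 180° − θ = 76.6636°

center=(-28.0305,-43.8662) T_A=(-36.5787,-32.8821) T_B=(-19.3144,-33.0149) sweep=76.6636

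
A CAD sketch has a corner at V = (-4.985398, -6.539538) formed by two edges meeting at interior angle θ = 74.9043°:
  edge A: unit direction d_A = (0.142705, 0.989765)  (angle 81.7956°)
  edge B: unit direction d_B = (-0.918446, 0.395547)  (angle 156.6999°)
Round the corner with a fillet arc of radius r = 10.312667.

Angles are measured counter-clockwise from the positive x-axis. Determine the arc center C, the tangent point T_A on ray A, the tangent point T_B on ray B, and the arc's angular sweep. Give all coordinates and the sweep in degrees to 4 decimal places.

bisector direction at 119.2477° = (-0.488587,0.872515)
center distance |VC| = r/sin(θ/2) = 10.312667/sin(37.4522°) = 16.958872
C = V + |VC|·bis = (-13.2713,8.2573)
T_A = V + ((C−V)·d_A)·d_A = V + 13.4630·d_A = (-3.0642,6.7857)
T_B = V + ((C−V)·d_B)·d_B = V + 13.4630·d_B = (-17.3504,-1.2143)
sweep = 180° − θ = 105.0957°

center=(-13.2713,8.2573) T_A=(-3.0642,6.7857) T_B=(-17.3504,-1.2143) sweep=105.0957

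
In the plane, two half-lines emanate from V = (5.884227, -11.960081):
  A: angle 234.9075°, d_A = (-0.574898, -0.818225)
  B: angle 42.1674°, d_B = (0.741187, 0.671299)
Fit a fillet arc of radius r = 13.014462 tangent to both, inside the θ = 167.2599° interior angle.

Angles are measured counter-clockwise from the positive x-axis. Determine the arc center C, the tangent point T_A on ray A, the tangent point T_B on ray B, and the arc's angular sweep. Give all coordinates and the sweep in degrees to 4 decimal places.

center=(15.6977,-20.6309) T_A=(5.0489,-13.1489) T_B=(6.9611,-10.9847) sweep=12.7401

bisector direction at 318.5374° = (0.749389,-0.662130)
center distance |VC| = r/sin(θ/2) = 13.014462/sin(83.6299°) = 13.095312
C = V + |VC|·bis = (15.6977,-20.6309)
T_A = V + ((C−V)·d_A)·d_A = V + 1.4529·d_A = (5.0489,-13.1489)
T_B = V + ((C−V)·d_B)·d_B = V + 1.4529·d_B = (6.9611,-10.9847)
sweep = 180° − θ = 12.7401°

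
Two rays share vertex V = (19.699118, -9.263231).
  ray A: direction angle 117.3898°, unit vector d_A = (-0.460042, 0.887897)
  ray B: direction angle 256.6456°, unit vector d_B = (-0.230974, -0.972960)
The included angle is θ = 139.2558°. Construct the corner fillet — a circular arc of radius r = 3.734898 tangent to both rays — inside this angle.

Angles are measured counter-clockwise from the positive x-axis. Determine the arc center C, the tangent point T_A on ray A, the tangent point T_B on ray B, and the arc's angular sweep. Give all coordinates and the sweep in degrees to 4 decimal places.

bisector direction at 187.0177° = (-0.992508,-0.122176)
center distance |VC| = r/sin(θ/2) = 3.734898/sin(69.6279°) = 3.984097
C = V + |VC|·bis = (15.7449,-9.7500)
T_A = V + ((C−V)·d_A)·d_A = V + 1.3869·d_A = (19.0611,-8.0318)
T_B = V + ((C−V)·d_B)·d_B = V + 1.3869·d_B = (19.3788,-10.6127)
sweep = 180° − θ = 40.7442°

center=(15.7449,-9.7500) T_A=(19.0611,-8.0318) T_B=(19.3788,-10.6127) sweep=40.7442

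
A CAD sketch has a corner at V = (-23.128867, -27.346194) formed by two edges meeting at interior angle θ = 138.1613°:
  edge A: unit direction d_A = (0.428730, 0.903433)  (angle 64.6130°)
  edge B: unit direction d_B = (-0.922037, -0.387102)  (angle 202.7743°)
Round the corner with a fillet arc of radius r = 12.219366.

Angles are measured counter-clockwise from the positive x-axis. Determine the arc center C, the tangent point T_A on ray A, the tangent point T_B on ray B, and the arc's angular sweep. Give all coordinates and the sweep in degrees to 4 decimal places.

bisector direction at 133.6937° = (-0.690802,0.723044)
center distance |VC| = r/sin(θ/2) = 12.219366/sin(69.0807°) = 13.081657
C = V + |VC|·bis = (-32.1657,-17.8876)
T_A = V + ((C−V)·d_A)·d_A = V + 4.6709·d_A = (-21.1263,-23.1264)
T_B = V + ((C−V)·d_B)·d_B = V + 4.6709·d_B = (-27.4356,-29.1543)
sweep = 180° − θ = 41.8387°

center=(-32.1657,-17.8876) T_A=(-21.1263,-23.1264) T_B=(-27.4356,-29.1543) sweep=41.8387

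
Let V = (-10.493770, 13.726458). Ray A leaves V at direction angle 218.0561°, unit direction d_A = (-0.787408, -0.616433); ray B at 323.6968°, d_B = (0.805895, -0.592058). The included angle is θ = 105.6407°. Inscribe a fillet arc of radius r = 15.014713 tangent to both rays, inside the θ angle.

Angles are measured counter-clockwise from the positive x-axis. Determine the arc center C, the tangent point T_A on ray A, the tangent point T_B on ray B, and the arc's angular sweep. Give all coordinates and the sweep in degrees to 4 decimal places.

bisector direction at 270.8764° = (0.015296,-0.999883)
center distance |VC| = r/sin(θ/2) = 15.014713/sin(52.8203°) = 18.845076
C = V + |VC|·bis = (-10.2055,-5.1164)
T_A = V + ((C−V)·d_A)·d_A = V + 11.3884·d_A = (-19.4611,6.7063)
T_B = V + ((C−V)·d_B)·d_B = V + 11.3884·d_B = (-1.3159,6.9839)
sweep = 180° − θ = 74.3593°

center=(-10.2055,-5.1164) T_A=(-19.4611,6.7063) T_B=(-1.3159,6.9839) sweep=74.3593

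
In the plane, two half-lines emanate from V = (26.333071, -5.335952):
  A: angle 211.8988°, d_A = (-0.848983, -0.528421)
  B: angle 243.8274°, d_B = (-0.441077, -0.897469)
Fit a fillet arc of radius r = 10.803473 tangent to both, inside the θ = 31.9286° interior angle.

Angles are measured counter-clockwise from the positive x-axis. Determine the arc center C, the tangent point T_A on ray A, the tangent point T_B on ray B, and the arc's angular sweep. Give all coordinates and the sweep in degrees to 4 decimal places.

bisector direction at 227.8631° = (-0.670904,-0.741544)
center distance |VC| = r/sin(θ/2) = 10.803473/sin(15.9643°) = 39.279878
C = V + |VC|·bis = (-0.0200,-34.4637)
T_A = V + ((C−V)·d_A)·d_A = V + 37.7650·d_A = (-5.7287,-25.2917)
T_B = V + ((C−V)·d_B)·d_B = V + 37.7650·d_B = (9.6758,-39.2289)
sweep = 180° − θ = 148.0714°

center=(-0.0200,-34.4637) T_A=(-5.7287,-25.2917) T_B=(9.6758,-39.2289) sweep=148.0714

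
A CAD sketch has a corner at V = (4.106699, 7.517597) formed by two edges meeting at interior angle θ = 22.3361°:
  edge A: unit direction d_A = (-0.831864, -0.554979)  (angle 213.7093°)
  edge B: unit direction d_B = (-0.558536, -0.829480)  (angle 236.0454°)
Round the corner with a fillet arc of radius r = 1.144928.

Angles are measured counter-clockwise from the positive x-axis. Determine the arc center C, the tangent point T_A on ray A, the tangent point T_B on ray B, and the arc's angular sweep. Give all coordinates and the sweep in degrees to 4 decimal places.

center=(-0.0821,3.3467) T_A=(-0.7175,4.2991) T_B=(0.8676,2.7072) sweep=157.6639

bisector direction at 224.8774° = (-0.708619,-0.705591)
center distance |VC| = r/sin(θ/2) = 1.144928/sin(11.1680°) = 5.911218
C = V + |VC|·bis = (-0.0821,3.3467)
T_A = V + ((C−V)·d_A)·d_A = V + 5.7993·d_A = (-0.7175,4.2991)
T_B = V + ((C−V)·d_B)·d_B = V + 5.7993·d_B = (0.8676,2.7072)
sweep = 180° − θ = 157.6639°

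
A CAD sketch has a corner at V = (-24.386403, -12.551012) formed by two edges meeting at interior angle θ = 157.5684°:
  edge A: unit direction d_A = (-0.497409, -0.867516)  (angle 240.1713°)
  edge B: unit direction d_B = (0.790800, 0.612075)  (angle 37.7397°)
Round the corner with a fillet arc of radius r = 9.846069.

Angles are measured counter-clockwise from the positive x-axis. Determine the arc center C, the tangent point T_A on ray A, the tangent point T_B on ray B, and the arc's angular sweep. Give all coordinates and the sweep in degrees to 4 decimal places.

center=(-16.8159,-19.1423) T_A=(-25.3575,-14.2447) T_B=(-22.8424,-11.3560) sweep=22.4316

bisector direction at 318.9555° = (0.754200,-0.656645)
center distance |VC| = r/sin(θ/2) = 9.846069/sin(78.7842°) = 10.037775
C = V + |VC|·bis = (-16.8159,-19.1423)
T_A = V + ((C−V)·d_A)·d_A = V + 1.9524·d_A = (-25.3575,-14.2447)
T_B = V + ((C−V)·d_B)·d_B = V + 1.9524·d_B = (-22.8424,-11.3560)
sweep = 180° − θ = 22.4316°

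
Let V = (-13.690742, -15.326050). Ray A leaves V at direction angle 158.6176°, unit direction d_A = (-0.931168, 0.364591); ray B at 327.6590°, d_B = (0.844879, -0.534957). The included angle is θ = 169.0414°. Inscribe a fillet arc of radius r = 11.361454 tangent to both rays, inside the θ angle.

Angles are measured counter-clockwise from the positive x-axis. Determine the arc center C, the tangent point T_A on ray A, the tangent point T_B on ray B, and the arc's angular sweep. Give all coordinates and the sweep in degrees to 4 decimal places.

center=(-18.8478,-25.5081) T_A=(-14.7056,-14.9287) T_B=(-12.7700,-15.9091) sweep=10.9586

bisector direction at 243.1383° = (-0.451838,-0.892100)
center distance |VC| = r/sin(θ/2) = 11.361454/sin(84.5207°) = 11.413605
C = V + |VC|·bis = (-18.8478,-25.5081)
T_A = V + ((C−V)·d_A)·d_A = V + 1.0898·d_A = (-14.7056,-14.9287)
T_B = V + ((C−V)·d_B)·d_B = V + 1.0898·d_B = (-12.7700,-15.9091)
sweep = 180° − θ = 10.9586°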